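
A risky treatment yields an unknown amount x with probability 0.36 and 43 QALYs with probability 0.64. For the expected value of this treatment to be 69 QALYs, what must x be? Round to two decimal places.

x = 115.22 QALYs

0.36·x + 0.64·43 = 69
0.36·x = 69 − 27.52 = 41.48
x = 41.48 / 0.36 = 115.2222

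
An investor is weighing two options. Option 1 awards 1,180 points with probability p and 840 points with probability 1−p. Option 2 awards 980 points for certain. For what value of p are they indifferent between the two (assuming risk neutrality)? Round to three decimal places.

p = 0.412

p·1180 + (1−p)·840 = 980
340p + 840 = 980
p = (980 − 840) / 340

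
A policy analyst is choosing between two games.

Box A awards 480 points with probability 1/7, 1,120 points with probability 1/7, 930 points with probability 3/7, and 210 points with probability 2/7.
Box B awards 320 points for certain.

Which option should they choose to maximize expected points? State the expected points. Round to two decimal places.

Box A = 1/7 × 480 + 1/7 × 1120 + 3/7 × 930 + 2/7 × 210 = 68.5714 + 160 + 398.5714 + 60 = 687.1429
Box B: 320 (certain)

Box A (687.14 points)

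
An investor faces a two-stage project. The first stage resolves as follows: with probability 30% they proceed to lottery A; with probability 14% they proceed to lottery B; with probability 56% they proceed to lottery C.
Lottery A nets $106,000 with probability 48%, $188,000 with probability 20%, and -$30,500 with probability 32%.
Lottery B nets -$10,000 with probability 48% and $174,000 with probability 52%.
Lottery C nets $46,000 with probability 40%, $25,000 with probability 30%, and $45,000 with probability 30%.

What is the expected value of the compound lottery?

EV(A) = 0.48 × 106000 + 0.2 × 188000 + 0.32 × (-30500) = 50880 + 37600 − 9760 = 78720
EV(B) = 0.48 × (-10000) + 0.52 × 174000 = -4800 + 90480 = 85680
EV(C) = 0.4 × 46000 + 0.3 × 25000 + 0.3 × 45000 = 18400 + 7500 + 13500 = 39400
Overall = 0.3 × 78720 + 0.14 × 85680 + 0.56 × 39400 = 23616 + 11995.2 + 22064 = 57675.2

$57,675.20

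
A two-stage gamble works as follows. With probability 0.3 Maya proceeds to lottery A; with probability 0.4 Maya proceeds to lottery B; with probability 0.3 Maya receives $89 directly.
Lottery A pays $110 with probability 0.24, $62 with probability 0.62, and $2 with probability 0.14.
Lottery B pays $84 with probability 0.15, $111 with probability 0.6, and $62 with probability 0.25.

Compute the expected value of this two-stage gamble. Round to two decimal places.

EV(A) = 0.24 × 110 + 0.62 × 62 + 0.14 × 2 = 26.4 + 38.44 + 0.28 = 65.12
EV(B) = 0.15 × 84 + 0.6 × 111 + 0.25 × 62 = 12.6 + 66.6 + 15.5 = 94.7
Branch C: 89 (certain)
Overall = 0.3 × 65.12 + 0.4 × 94.7 + 0.3 × 89 = 19.536 + 37.88 + 26.7 = 84.116

$84.12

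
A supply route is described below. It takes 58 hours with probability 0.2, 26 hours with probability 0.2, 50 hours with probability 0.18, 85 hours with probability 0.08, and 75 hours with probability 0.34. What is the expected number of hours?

58.1 hours

EV = 0.2 × 58 + 0.2 × 26 + 0.18 × 50 + 0.08 × 85 + 0.34 × 75 = 11.6 + 5.2 + 9 + 6.8 + 25.5 = 58.1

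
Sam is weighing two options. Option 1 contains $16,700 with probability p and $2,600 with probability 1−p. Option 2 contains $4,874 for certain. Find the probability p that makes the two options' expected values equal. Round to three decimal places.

p·16700 + (1−p)·2600 = 4874
14100p + 2600 = 4874
p = (4874 − 2600) / 14100

p = 0.161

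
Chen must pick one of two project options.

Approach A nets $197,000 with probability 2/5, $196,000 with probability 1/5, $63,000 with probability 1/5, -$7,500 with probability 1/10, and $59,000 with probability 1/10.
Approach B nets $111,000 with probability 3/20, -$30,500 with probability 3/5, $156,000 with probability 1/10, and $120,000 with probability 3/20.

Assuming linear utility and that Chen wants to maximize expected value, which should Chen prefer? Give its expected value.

Approach A = 2/5 × 197000 + 1/5 × 196000 + 1/5 × 63000 + 1/10 × (-7500) + 1/10 × 59000 = 78800 + 39200 + 12600 − 750 + 5900 = 135750
Approach B = 3/20 × 111000 + 3/5 × (-30500) + 1/10 × 156000 + 3/20 × 120000 = 16650 − 18300 + 15600 + 18000 = 31950

Approach A ($135,750)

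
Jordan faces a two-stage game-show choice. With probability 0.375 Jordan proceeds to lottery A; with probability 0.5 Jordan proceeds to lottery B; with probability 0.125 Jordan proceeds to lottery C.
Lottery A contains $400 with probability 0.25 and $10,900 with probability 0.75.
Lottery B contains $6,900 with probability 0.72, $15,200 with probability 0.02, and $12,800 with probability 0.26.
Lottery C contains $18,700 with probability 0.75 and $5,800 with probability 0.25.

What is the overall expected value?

EV(A) = 0.25 × 400 + 0.75 × 10900 = 100 + 8175 = 8275
EV(B) = 0.72 × 6900 + 0.02 × 15200 + 0.26 × 12800 = 4968 + 304 + 3328 = 8600
EV(C) = 0.75 × 18700 + 0.25 × 5800 = 14025 + 1450 = 15475
Overall = 0.375 × 8275 + 0.5 × 8600 + 0.125 × 15475 = 3103.125 + 4300 + 1934.375 = 9337.5

$9,337.50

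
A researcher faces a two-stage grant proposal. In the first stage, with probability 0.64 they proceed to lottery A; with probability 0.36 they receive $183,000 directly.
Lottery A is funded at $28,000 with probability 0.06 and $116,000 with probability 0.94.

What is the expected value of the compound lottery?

EV(A) = 0.06 × 28000 + 0.94 × 116000 = 1680 + 109040 = 110720
Branch B: 183000 (certain)
Overall = 0.64 × 110720 + 0.36 × 183000 = 70860.8 + 65880 = 136740.8

$136,740.80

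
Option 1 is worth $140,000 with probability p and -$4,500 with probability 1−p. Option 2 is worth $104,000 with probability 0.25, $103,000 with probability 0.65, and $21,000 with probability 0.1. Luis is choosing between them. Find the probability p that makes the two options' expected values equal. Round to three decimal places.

p = 0.689

EV(Option 2) = 0.25 × 104000 + 0.65 × 103000 + 0.1 × 21000 = 26000 + 66950 + 2100 = 95050
p·140000 + (1−p)·(-4500) = 95050
144500p − 4500 = 95050
p = (95050 + 4500) / 144500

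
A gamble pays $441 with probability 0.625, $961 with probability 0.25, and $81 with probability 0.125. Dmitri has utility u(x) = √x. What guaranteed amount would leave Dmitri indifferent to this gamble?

$484

E[u] = 0.625·√441 + 0.25·√961 + 0.125·√81 = 0.625·21 + 0.25·31 + 0.125·9 = 22
CE = (22)² = 484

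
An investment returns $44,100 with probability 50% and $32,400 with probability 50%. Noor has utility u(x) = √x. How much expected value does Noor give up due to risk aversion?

E[u] = 0.5·√44100 + 0.5·√32400 = 0.5·210 + 0.5·180 = 195
CE = (195)² = 38025
Risk premium = EV − CE = 38250 − 38025 = 225

$225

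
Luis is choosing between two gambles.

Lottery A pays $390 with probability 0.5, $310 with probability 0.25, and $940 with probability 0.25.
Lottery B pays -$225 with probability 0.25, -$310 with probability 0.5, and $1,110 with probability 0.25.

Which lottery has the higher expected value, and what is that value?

Lottery A ($507.50)

Lottery A = 0.5 × 390 + 0.25 × 310 + 0.25 × 940 = 195 + 77.5 + 235 = 507.5
Lottery B = 0.25 × (-225) + 0.5 × (-310) + 0.25 × 1110 = -56.25 − 155 + 277.5 = 66.25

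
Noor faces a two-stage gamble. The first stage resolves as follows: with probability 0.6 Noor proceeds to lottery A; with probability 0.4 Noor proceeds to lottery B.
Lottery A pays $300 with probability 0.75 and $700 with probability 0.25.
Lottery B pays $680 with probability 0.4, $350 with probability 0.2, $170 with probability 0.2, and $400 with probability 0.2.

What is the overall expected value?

EV(A) = 0.75 × 300 + 0.25 × 700 = 225 + 175 = 400
EV(B) = 0.4 × 680 + 0.2 × 350 + 0.2 × 170 + 0.2 × 400 = 272 + 70 + 34 + 80 = 456
Overall = 0.6 × 400 + 0.4 × 456 = 240 + 182.4 = 422.4

$422.40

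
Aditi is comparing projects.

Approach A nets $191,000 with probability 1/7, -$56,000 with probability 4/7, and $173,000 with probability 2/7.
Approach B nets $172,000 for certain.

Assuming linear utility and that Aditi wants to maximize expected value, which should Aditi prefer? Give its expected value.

Approach B ($172,000)

Approach A = 1/7 × 191000 + 4/7 × (-56000) + 2/7 × 173000 = 27285.7143 − 32000 + 49428.5714 = 44714.2857
Approach B: 172000 (certain)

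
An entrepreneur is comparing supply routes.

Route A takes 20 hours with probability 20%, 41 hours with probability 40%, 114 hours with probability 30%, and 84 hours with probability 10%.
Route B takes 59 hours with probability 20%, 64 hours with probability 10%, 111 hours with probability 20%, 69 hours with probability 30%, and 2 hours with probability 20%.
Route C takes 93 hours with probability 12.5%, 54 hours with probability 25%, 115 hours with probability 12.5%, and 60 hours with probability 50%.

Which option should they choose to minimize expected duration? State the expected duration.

Route A = 0.2 × 20 + 0.4 × 41 + 0.3 × 114 + 0.1 × 84 = 4 + 16.4 + 34.2 + 8.4 = 63
Route B = 0.2 × 59 + 0.1 × 64 + 0.2 × 111 + 0.3 × 69 + 0.2 × 2 = 11.8 + 6.4 + 22.2 + 20.7 + 0.4 = 61.5
Route C = 0.125 × 93 + 0.25 × 54 + 0.125 × 115 + 0.5 × 60 = 11.625 + 13.5 + 14.375 + 30 = 69.5

Route B (61.5 hours)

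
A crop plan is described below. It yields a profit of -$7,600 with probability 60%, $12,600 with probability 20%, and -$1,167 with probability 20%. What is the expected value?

-$2,273.40

EV = 0.6 × (-7600) + 0.2 × 12600 + 0.2 × (-1167) = -4560 + 2520 − 233.4 = -2273.4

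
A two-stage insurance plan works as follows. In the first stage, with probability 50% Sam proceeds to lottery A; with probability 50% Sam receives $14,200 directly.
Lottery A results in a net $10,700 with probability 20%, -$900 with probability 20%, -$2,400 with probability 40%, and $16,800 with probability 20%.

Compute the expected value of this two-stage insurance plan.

$9,280

EV(A) = 0.2 × 10700 + 0.2 × (-900) + 0.4 × (-2400) + 0.2 × 16800 = 2140 − 180 − 960 + 3360 = 4360
Branch B: 14200 (certain)
Overall = 0.5 × 4360 + 0.5 × 14200 = 2180 + 7100 = 9280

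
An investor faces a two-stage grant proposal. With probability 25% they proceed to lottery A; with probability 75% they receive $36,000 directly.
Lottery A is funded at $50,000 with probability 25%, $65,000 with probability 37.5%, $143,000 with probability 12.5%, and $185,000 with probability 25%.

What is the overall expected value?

EV(A) = 0.25 × 50000 + 0.375 × 65000 + 0.125 × 143000 + 0.25 × 185000 = 12500 + 24375 + 17875 + 46250 = 101000
Branch B: 36000 (certain)
Overall = 0.25 × 101000 + 0.75 × 36000 = 25250 + 27000 = 52250

$52,250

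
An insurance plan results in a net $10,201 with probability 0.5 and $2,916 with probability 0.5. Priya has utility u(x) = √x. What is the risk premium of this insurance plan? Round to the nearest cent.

$552.25

E[u] = 0.5·√10201 + 0.5·√2916 = 0.5·101 + 0.5·54 = 77.5
CE = (77.5)² = 6006.25
Risk premium = EV − CE = 6558.5 − 6006.25 = 552.25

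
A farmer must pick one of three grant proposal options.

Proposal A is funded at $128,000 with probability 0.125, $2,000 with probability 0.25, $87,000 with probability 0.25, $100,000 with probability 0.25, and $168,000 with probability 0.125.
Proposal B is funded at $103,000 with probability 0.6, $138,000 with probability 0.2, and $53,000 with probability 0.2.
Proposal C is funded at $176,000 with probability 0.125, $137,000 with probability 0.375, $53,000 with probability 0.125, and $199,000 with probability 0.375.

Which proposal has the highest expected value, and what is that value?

Proposal A = 0.125 × 128000 + 0.25 × 2000 + 0.25 × 87000 + 0.25 × 100000 + 0.125 × 168000 = 16000 + 500 + 21750 + 25000 + 21000 = 84250
Proposal B = 0.6 × 103000 + 0.2 × 138000 + 0.2 × 53000 = 61800 + 27600 + 10600 = 100000
Proposal C = 0.125 × 176000 + 0.375 × 137000 + 0.125 × 53000 + 0.375 × 199000 = 22000 + 51375 + 6625 + 74625 = 154625

Proposal C ($154,625)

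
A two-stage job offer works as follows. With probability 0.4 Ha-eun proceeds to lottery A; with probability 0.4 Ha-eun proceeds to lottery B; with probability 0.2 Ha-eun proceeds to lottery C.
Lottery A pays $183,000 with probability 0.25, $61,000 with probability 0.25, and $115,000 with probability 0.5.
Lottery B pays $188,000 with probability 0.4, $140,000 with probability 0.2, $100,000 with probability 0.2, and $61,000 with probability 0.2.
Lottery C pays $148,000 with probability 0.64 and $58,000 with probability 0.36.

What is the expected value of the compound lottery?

EV(A) = 0.25 × 183000 + 0.25 × 61000 + 0.5 × 115000 = 45750 + 15250 + 57500 = 118500
EV(B) = 0.4 × 188000 + 0.2 × 140000 + 0.2 × 100000 + 0.2 × 61000 = 75200 + 28000 + 20000 + 12200 = 135400
EV(C) = 0.64 × 148000 + 0.36 × 58000 = 94720 + 20880 = 115600
Overall = 0.4 × 118500 + 0.4 × 135400 + 0.2 × 115600 = 47400 + 54160 + 23120 = 124680

$124,680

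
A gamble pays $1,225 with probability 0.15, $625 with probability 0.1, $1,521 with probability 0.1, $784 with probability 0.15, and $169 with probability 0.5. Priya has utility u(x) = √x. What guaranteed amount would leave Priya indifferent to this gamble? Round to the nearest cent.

E[u] = 0.15·√1225 + 0.1·√625 + 0.1·√1521 + 0.15·√784 + 0.5·√169 = 0.15·35 + 0.1·25 + 0.1·39 + 0.15·28 + 0.5·13 = 22.35
CE = (22.35)² = 499.5225

$499.52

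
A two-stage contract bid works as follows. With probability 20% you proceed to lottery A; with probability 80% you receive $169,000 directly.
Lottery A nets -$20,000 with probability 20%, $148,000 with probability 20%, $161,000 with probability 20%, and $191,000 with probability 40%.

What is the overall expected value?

EV(A) = 0.2 × (-20000) + 0.2 × 148000 + 0.2 × 161000 + 0.4 × 191000 = -4000 + 29600 + 32200 + 76400 = 134200
Branch B: 169000 (certain)
Overall = 0.2 × 134200 + 0.8 × 169000 = 26840 + 135200 = 162040

$162,040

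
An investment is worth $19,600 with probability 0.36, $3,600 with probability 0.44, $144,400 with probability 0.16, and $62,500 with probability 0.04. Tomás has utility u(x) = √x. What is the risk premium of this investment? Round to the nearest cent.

$12,458.24

E[u] = 0.36·√19600 + 0.44·√3600 + 0.16·√144400 + 0.04·√62500 = 0.36·140 + 0.44·60 + 0.16·380 + 0.04·250 = 147.6
CE = (147.6)² = 21785.76
Risk premium = EV − CE = 34244 − 21785.76 = 12458.24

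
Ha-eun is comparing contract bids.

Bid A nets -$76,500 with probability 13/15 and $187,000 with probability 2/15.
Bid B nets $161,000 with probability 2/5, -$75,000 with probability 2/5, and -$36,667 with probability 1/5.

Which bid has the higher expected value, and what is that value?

Bid B ($27,066.60)

Bid A = 13/15 × (-76500) + 2/15 × 187000 = -66300 + 24933.3333 = -41366.6667
Bid B = 2/5 × 161000 + 2/5 × (-75000) + 1/5 × (-36667) = 64400 − 30000 − 7333.4 = 27066.6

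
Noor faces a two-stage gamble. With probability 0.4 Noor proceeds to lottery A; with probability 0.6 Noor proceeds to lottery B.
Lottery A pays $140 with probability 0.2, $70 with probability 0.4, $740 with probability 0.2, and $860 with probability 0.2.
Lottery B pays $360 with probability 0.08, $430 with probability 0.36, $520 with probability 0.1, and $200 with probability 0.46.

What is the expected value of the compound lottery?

$346.96

EV(A) = 0.2 × 140 + 0.4 × 70 + 0.2 × 740 + 0.2 × 860 = 28 + 28 + 148 + 172 = 376
EV(B) = 0.08 × 360 + 0.36 × 430 + 0.1 × 520 + 0.46 × 200 = 28.8 + 154.8 + 52 + 92 = 327.6
Overall = 0.4 × 376 + 0.6 × 327.6 = 150.4 + 196.56 = 346.96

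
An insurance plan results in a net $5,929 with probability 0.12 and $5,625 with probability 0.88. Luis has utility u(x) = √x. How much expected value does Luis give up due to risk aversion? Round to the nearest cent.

E[u] = 0.12·√5929 + 0.88·√5625 = 0.12·77 + 0.88·75 = 75.24
CE = (75.24)² = 5661.0576
Risk premium = EV − CE = 5661.48 − 5661.0576 = 0.4224

$0.42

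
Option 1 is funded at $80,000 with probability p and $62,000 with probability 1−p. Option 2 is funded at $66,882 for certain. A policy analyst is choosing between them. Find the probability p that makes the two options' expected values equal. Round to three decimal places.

p = 0.271

p·80000 + (1−p)·62000 = 66882
18000p + 62000 = 66882
p = (66882 − 62000) / 18000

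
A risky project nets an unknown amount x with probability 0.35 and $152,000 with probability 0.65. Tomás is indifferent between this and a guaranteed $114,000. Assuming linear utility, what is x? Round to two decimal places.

0.35·x + 0.65·152000 = 114000
0.35·x = 114000 − 98800 = 15200
x = 15200 / 0.35 = 43428.5714

x = $43,428.57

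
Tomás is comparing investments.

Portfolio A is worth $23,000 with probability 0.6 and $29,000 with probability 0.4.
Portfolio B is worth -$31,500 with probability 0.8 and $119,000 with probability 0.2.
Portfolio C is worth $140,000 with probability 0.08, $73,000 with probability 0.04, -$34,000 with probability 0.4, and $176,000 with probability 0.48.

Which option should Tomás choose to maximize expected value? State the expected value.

Portfolio C ($85,000)

Portfolio A = 0.6 × 23000 + 0.4 × 29000 = 13800 + 11600 = 25400
Portfolio B = 0.8 × (-31500) + 0.2 × 119000 = -25200 + 23800 = -1400
Portfolio C = 0.08 × 140000 + 0.04 × 73000 + 0.4 × (-34000) + 0.48 × 176000 = 11200 + 2920 − 13600 + 84480 = 85000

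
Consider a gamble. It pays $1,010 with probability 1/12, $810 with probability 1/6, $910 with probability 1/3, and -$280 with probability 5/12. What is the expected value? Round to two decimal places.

EV = 1/12 × 1010 + 1/6 × 810 + 1/3 × 910 + 5/12 × (-280) = 84.1667 + 135 + 303.3333 − 116.6667 = 405.8333

$405.83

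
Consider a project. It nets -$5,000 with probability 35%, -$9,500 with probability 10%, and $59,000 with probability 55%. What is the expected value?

$29,750

EV = 0.35 × (-5000) + 0.1 × (-9500) + 0.55 × 59000 = -1750 − 950 + 32450 = 29750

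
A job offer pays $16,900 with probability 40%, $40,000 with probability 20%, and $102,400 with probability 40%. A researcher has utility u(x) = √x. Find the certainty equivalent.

$48,400

E[u] = 0.4·√16900 + 0.2·√40000 + 0.4·√102400 = 0.4·130 + 0.2·200 + 0.4·320 = 220
CE = (220)² = 48400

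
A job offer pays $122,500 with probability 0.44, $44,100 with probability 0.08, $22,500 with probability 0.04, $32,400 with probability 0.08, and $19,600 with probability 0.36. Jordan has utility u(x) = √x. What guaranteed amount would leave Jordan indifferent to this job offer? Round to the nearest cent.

$58,370.56

E[u] = 0.44·√122500 + 0.08·√44100 + 0.04·√22500 + 0.08·√32400 + 0.36·√19600 = 0.44·350 + 0.08·210 + 0.04·150 + 0.08·180 + 0.36·140 = 241.6
CE = (241.6)² = 58370.56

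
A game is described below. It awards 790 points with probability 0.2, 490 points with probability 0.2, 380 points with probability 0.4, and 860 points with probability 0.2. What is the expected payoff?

EV = 0.2 × 790 + 0.2 × 490 + 0.4 × 380 + 0.2 × 860 = 158 + 98 + 152 + 172 = 580

580 points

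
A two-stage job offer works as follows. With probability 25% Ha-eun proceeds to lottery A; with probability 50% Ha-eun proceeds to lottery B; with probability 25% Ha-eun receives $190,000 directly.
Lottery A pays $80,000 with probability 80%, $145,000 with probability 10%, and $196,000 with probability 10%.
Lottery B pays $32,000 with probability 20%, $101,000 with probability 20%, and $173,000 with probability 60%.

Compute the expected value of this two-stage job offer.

$137,225

EV(A) = 0.8 × 80000 + 0.1 × 145000 + 0.1 × 196000 = 64000 + 14500 + 19600 = 98100
EV(B) = 0.2 × 32000 + 0.2 × 101000 + 0.6 × 173000 = 6400 + 20200 + 103800 = 130400
Branch C: 190000 (certain)
Overall = 0.25 × 98100 + 0.5 × 130400 + 0.25 × 190000 = 24525 + 65200 + 47500 = 137225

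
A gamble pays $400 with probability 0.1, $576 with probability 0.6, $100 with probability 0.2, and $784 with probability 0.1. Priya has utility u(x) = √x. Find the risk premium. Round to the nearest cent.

E[u] = 0.1·√400 + 0.6·√576 + 0.2·√100 + 0.1·√784 = 0.1·20 + 0.6·24 + 0.2·10 + 0.1·28 = 21.2
CE = (21.2)² = 449.44
Risk premium = EV − CE = 484 − 449.44 = 34.56

$34.56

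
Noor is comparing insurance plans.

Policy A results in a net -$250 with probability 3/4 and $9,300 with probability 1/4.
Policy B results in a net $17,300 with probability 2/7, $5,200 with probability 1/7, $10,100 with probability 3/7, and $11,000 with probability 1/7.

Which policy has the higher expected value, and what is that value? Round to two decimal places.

Policy A = 3/4 × (-250) + 1/4 × 9300 = -187.5 + 2325 = 2137.5
Policy B = 2/7 × 17300 + 1/7 × 5200 + 3/7 × 10100 + 1/7 × 11000 = 4942.8571 + 742.8571 + 4328.5714 + 1571.4286 = 11585.7143

Policy B ($11,585.71)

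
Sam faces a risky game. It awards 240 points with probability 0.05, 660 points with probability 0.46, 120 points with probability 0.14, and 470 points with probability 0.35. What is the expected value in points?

496.9 points

EV = 0.05 × 240 + 0.46 × 660 + 0.14 × 120 + 0.35 × 470 = 12 + 303.6 + 16.8 + 164.5 = 496.9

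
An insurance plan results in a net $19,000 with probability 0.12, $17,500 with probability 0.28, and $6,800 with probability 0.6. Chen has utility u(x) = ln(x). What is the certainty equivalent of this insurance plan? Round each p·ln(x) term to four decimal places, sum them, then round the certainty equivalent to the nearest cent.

E[u] = 0.12·ln(19000) + 0.28·ln(17500) + 0.6·ln(6800) = 1.1823 + 2.7356 + 5.2948 = 9.2127
CE = e^9.2127 ≈ 10023.62

$10,023.62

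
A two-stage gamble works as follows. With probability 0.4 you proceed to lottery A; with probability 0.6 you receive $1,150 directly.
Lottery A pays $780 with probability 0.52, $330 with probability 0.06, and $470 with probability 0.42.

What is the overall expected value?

EV(A) = 0.52 × 780 + 0.06 × 330 + 0.42 × 470 = 405.6 + 19.8 + 197.4 = 622.8
Branch B: 1150 (certain)
Overall = 0.4 × 622.8 + 0.6 × 1150 = 249.12 + 690 = 939.12

$939.12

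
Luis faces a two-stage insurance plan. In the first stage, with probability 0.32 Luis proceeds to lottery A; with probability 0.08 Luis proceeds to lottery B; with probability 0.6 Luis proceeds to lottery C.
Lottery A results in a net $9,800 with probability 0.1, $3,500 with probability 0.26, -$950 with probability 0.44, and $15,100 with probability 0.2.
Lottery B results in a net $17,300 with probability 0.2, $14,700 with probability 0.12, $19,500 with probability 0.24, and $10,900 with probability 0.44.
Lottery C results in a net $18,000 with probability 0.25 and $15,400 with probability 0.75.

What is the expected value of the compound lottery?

EV(A) = 0.1 × 9800 + 0.26 × 3500 + 0.44 × (-950) + 0.2 × 15100 = 980 + 910 − 418 + 3020 = 4492
EV(B) = 0.2 × 17300 + 0.12 × 14700 + 0.24 × 19500 + 0.44 × 10900 = 3460 + 1764 + 4680 + 4796 = 14700
EV(C) = 0.25 × 18000 + 0.75 × 15400 = 4500 + 11550 = 16050
Overall = 0.32 × 4492 + 0.08 × 14700 + 0.6 × 16050 = 1437.44 + 1176 + 9630 = 12243.44

$12,243.44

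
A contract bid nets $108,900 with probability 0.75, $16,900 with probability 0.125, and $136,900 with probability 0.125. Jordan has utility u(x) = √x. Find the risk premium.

E[u] = 0.75·√108900 + 0.125·√16900 + 0.125·√136900 = 0.75·330 + 0.125·130 + 0.125·370 = 310
CE = (310)² = 96100
Risk premium = EV − CE = 100900 − 96100 = 4800

$4,800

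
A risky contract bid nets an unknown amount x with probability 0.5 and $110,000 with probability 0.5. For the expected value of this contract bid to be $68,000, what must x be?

x = $26,000

0.5·x + 0.5·110000 = 68000
0.5·x = 68000 − 55000 = 13000
x = 13000 / 0.5 = 26000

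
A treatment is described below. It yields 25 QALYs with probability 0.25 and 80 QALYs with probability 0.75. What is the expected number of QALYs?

EV = 0.25 × 25 + 0.75 × 80 = 6.25 + 60 = 66.25

66.25 QALYs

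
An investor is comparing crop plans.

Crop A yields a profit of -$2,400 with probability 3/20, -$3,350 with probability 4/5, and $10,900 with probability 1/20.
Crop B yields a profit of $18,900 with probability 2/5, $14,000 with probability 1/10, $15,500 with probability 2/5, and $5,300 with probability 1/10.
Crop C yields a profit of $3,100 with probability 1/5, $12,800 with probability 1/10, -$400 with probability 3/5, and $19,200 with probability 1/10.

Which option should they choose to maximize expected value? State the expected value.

Crop A = 3/20 × (-2400) + 4/5 × (-3350) + 1/20 × 10900 = -360 − 2680 + 545 = -2495
Crop B = 2/5 × 18900 + 1/10 × 14000 + 2/5 × 15500 + 1/10 × 5300 = 7560 + 1400 + 6200 + 530 = 15690
Crop C = 1/5 × 3100 + 1/10 × 12800 + 3/5 × (-400) + 1/10 × 19200 = 620 + 1280 − 240 + 1920 = 3580

Crop B ($15,690)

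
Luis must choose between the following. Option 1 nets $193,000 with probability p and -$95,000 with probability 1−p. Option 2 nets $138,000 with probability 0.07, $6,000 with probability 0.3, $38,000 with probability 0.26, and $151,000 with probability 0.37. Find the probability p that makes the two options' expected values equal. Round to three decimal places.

p = 0.598

EV(Option 2) = 0.07 × 138000 + 0.3 × 6000 + 0.26 × 38000 + 0.37 × 151000 = 9660 + 1800 + 9880 + 55870 = 77210
p·193000 + (1−p)·(-95000) = 77210
288000p − 95000 = 77210
p = (77210 + 95000) / 288000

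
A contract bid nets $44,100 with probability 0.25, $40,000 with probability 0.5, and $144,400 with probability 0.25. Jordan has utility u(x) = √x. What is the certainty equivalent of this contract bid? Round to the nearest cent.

E[u] = 0.25·√44100 + 0.5·√40000 + 0.25·√144400 = 0.25·210 + 0.5·200 + 0.25·380 = 247.5
CE = (247.5)² = 61256.25

$61,256.25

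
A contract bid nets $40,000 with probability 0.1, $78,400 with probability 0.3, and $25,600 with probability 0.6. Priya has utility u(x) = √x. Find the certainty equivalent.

$40,000

E[u] = 0.1·√40000 + 0.3·√78400 + 0.6·√25600 = 0.1·200 + 0.3·280 + 0.6·160 = 200
CE = (200)² = 40000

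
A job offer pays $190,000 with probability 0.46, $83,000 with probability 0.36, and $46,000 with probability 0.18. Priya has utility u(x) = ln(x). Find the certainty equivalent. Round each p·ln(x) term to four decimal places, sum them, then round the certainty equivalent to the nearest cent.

$109,250.64

E[u] = 0.46·ln(190000) + 0.36·ln(83000) + 0.18·ln(46000) = 5.5912 + 4.0776 + 1.9326 = 11.6014
CE = e^11.6014 ≈ 109250.64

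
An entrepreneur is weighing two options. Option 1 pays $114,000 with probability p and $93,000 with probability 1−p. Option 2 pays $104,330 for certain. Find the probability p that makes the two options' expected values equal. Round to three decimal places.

p = 0.540

p·114000 + (1−p)·93000 = 104330
21000p + 93000 = 104330
p = (104330 − 93000) / 21000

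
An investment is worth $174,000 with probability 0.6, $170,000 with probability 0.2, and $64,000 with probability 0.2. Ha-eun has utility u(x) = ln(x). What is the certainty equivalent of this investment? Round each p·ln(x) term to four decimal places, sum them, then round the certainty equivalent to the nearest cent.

$141,789.66

E[u] = 0.6·ln(174000) + 0.2·ln(170000) + 0.2·ln(64000) = 7.2401 + 2.4087 + 2.2133 = 11.8621
CE = e^11.8621 ≈ 141789.66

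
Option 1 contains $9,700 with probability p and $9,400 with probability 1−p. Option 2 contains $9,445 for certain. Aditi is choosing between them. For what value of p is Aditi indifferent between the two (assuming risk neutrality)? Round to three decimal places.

p = 0.150

p·9700 + (1−p)·9400 = 9445
300p + 9400 = 9445
p = (9445 − 9400) / 300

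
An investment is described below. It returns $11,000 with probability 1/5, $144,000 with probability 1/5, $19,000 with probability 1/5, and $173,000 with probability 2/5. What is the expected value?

$104,000

EV = 1/5 × 11000 + 1/5 × 144000 + 1/5 × 19000 + 2/5 × 173000 = 2200 + 28800 + 3800 + 69200 = 104000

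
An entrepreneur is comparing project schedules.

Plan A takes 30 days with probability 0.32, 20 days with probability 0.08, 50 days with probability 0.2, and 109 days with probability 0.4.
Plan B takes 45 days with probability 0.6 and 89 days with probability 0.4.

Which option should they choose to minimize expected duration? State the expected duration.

Plan B (62.6 days)

Plan A = 0.32 × 30 + 0.08 × 20 + 0.2 × 50 + 0.4 × 109 = 9.6 + 1.6 + 10 + 43.6 = 64.8
Plan B = 0.6 × 45 + 0.4 × 89 = 27 + 35.6 = 62.6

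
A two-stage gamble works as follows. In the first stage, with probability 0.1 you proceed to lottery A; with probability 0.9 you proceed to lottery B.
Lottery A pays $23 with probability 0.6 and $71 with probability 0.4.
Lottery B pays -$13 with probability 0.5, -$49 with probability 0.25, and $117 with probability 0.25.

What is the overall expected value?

$13.67

EV(A) = 0.6 × 23 + 0.4 × 71 = 13.8 + 28.4 = 42.2
EV(B) = 0.5 × (-13) + 0.25 × (-49) + 0.25 × 117 = -6.5 − 12.25 + 29.25 = 10.5
Overall = 0.1 × 42.2 + 0.9 × 10.5 = 4.22 + 9.45 = 13.67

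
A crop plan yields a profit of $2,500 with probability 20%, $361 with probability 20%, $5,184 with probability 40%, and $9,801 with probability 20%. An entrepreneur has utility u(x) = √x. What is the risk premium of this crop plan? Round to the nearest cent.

E[u] = 0.2·√2500 + 0.2·√361 + 0.4·√5184 + 0.2·√9801 = 0.2·50 + 0.2·19 + 0.4·72 + 0.2·99 = 62.4
CE = (62.4)² = 3893.76
Risk premium = EV − CE = 4606 − 3893.76 = 712.24

$712.24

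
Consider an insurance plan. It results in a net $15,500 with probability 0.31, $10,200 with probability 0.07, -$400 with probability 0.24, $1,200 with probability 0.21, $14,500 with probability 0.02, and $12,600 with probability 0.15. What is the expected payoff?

$7,855

EV = 0.31 × 15500 + 0.07 × 10200 + 0.24 × (-400) + 0.21 × 1200 + 0.02 × 14500 + 0.15 × 12600 = 4805 + 714 − 96 + 252 + 290 + 1890 = 7855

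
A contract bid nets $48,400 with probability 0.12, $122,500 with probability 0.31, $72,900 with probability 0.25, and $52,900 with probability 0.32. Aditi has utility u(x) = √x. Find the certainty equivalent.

E[u] = 0.12·√48400 + 0.31·√122500 + 0.25·√72900 + 0.32·√52900 = 0.12·220 + 0.31·350 + 0.25·270 + 0.32·230 = 276
CE = (276)² = 76176

$76,176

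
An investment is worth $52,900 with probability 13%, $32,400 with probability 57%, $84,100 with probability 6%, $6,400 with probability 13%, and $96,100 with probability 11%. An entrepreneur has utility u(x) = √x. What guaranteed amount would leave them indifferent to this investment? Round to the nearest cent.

E[u] = 0.13·√52900 + 0.57·√32400 + 0.06·√84100 + 0.13·√6400 + 0.11·√96100 = 0.13·230 + 0.57·180 + 0.06·290 + 0.13·80 + 0.11·310 = 194.4
CE = (194.4)² = 37791.36

$37,791.36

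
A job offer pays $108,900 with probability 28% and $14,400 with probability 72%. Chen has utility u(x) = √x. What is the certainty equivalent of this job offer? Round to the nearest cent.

E[u] = 0.28·√108900 + 0.72·√14400 = 0.28·330 + 0.72·120 = 178.8
CE = (178.8)² = 31969.44

$31,969.44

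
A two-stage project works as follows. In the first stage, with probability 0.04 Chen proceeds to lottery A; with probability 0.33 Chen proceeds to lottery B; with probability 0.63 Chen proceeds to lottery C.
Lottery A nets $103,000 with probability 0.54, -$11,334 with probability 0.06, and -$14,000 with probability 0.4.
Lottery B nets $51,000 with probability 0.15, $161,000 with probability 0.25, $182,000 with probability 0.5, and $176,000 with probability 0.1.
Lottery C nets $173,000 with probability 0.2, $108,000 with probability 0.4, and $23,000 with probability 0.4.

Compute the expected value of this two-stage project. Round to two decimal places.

EV(A) = 0.54 × 103000 + 0.06 × (-11334) + 0.4 × (-14000) = 55620 − 680.04 − 5600 = 49339.96
EV(B) = 0.15 × 51000 + 0.25 × 161000 + 0.5 × 182000 + 0.1 × 176000 = 7650 + 40250 + 91000 + 17600 = 156500
EV(C) = 0.2 × 173000 + 0.4 × 108000 + 0.4 × 23000 = 34600 + 43200 + 9200 = 87000
Overall = 0.04 × 49339.96 + 0.33 × 156500 + 0.63 × 87000 = 1973.5984 + 51645 + 54810 = 108428.5984

$108,428.60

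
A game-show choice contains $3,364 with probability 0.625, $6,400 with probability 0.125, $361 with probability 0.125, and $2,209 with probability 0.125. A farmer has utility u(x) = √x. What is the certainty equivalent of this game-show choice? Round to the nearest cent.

E[u] = 0.625·√3364 + 0.125·√6400 + 0.125·√361 + 0.125·√2209 = 0.625·58 + 0.125·80 + 0.125·19 + 0.125·47 = 54.5
CE = (54.5)² = 2970.25

$2,970.25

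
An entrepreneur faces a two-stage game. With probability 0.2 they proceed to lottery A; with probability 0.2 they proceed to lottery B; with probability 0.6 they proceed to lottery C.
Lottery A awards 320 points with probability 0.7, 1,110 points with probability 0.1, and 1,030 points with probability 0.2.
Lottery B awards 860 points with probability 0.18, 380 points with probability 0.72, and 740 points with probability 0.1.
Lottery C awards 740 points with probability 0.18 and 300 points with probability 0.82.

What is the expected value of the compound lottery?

436.2 points

EV(A) = 0.7 × 320 + 0.1 × 1110 + 0.2 × 1030 = 224 + 111 + 206 = 541
EV(B) = 0.18 × 860 + 0.72 × 380 + 0.1 × 740 = 154.8 + 273.6 + 74 = 502.4
EV(C) = 0.18 × 740 + 0.82 × 300 = 133.2 + 246 = 379.2
Overall = 0.2 × 541 + 0.2 × 502.4 + 0.6 × 379.2 = 108.2 + 100.48 + 227.52 = 436.2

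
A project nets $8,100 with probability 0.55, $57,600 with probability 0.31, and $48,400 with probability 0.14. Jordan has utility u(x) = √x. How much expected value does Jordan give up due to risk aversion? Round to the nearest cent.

E[u] = 0.55·√8100 + 0.31·√57600 + 0.14·√48400 = 0.55·90 + 0.31·240 + 0.14·220 = 154.7
CE = (154.7)² = 23932.09
Risk premium = EV − CE = 29087 − 23932.09 = 5154.91

$5,154.91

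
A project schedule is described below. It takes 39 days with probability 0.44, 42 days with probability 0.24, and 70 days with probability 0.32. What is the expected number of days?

EV = 0.44 × 39 + 0.24 × 42 + 0.32 × 70 = 17.16 + 10.08 + 22.4 = 49.64

49.64 days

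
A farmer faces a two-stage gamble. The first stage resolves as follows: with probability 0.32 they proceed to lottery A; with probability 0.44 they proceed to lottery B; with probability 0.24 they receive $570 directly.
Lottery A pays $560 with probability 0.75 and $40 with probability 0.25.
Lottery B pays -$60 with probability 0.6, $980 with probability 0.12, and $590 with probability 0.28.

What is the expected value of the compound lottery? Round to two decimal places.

$382.99

EV(A) = 0.75 × 560 + 0.25 × 40 = 420 + 10 = 430
EV(B) = 0.6 × (-60) + 0.12 × 980 + 0.28 × 590 = -36 + 117.6 + 165.2 = 246.8
Branch C: 570 (certain)
Overall = 0.32 × 430 + 0.44 × 246.8 + 0.24 × 570 = 137.6 + 108.592 + 136.8 = 382.992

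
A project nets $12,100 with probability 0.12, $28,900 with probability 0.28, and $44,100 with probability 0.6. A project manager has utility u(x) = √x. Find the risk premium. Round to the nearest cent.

$1,109.76

E[u] = 0.12·√12100 + 0.28·√28900 + 0.6·√44100 = 0.12·110 + 0.28·170 + 0.6·210 = 186.8
CE = (186.8)² = 34894.24
Risk premium = EV − CE = 36004 − 34894.24 = 1109.76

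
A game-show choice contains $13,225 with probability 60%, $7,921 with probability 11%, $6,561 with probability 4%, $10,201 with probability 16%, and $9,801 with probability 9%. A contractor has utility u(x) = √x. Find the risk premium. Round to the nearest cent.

E[u] = 0.6·√13225 + 0.11·√7921 + 0.04·√6561 + 0.16·√10201 + 0.09·√9801 = 0.6·115 + 0.11·89 + 0.04·81 + 0.16·101 + 0.09·99 = 107.1
CE = (107.1)² = 11470.41
Risk premium = EV − CE = 11583 − 11470.41 = 112.59

$112.59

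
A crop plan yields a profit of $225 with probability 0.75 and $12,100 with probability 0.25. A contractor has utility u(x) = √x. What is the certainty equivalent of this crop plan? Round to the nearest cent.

$1,501.56

E[u] = 0.75·√225 + 0.25·√12100 = 0.75·15 + 0.25·110 = 38.75
CE = (38.75)² = 1501.5625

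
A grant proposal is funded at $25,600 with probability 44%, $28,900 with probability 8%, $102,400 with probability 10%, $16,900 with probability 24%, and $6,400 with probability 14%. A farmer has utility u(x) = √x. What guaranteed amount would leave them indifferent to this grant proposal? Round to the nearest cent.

$25,090.56

E[u] = 0.44·√25600 + 0.08·√28900 + 0.1·√102400 + 0.24·√16900 + 0.14·√6400 = 0.44·160 + 0.08·170 + 0.1·320 + 0.24·130 + 0.14·80 = 158.4
CE = (158.4)² = 25090.56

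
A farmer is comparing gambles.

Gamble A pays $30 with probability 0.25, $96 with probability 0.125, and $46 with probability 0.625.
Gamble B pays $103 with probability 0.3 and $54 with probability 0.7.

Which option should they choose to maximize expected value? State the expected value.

Gamble A = 0.25 × 30 + 0.125 × 96 + 0.625 × 46 = 7.5 + 12 + 28.75 = 48.25
Gamble B = 0.3 × 103 + 0.7 × 54 = 30.9 + 37.8 = 68.7

Gamble B ($68.70)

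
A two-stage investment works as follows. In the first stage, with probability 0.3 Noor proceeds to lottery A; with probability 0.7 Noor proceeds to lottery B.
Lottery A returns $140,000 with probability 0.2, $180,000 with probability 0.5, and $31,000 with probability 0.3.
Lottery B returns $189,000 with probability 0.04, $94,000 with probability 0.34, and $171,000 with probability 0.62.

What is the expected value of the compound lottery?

EV(A) = 0.2 × 140000 + 0.5 × 180000 + 0.3 × 31000 = 28000 + 90000 + 9300 = 127300
EV(B) = 0.04 × 189000 + 0.34 × 94000 + 0.62 × 171000 = 7560 + 31960 + 106020 = 145540
Overall = 0.3 × 127300 + 0.7 × 145540 = 38190 + 101878 = 140068

$140,068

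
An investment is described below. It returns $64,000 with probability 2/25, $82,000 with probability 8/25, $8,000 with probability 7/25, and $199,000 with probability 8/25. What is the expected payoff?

$97,280

EV = 2/25 × 64000 + 8/25 × 82000 + 7/25 × 8000 + 8/25 × 199000 = 5120 + 26240 + 2240 + 63680 = 97280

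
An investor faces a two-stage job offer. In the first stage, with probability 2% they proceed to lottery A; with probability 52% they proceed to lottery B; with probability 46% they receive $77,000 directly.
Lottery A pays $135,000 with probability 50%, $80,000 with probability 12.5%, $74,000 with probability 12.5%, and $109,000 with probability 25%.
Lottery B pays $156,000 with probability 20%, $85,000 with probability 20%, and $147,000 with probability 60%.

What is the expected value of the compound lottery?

EV(A) = 0.5 × 135000 + 0.125 × 80000 + 0.125 × 74000 + 0.25 × 109000 = 67500 + 10000 + 9250 + 27250 = 114000
EV(B) = 0.2 × 156000 + 0.2 × 85000 + 0.6 × 147000 = 31200 + 17000 + 88200 = 136400
Branch C: 77000 (certain)
Overall = 0.02 × 114000 + 0.52 × 136400 + 0.46 × 77000 = 2280 + 70928 + 35420 = 108628

$108,628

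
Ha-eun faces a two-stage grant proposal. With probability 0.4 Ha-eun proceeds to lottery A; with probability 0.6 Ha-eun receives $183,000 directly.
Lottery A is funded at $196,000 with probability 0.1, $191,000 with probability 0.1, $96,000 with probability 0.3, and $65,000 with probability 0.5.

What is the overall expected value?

$149,800

EV(A) = 0.1 × 196000 + 0.1 × 191000 + 0.3 × 96000 + 0.5 × 65000 = 19600 + 19100 + 28800 + 32500 = 100000
Branch B: 183000 (certain)
Overall = 0.4 × 100000 + 0.6 × 183000 = 40000 + 109800 = 149800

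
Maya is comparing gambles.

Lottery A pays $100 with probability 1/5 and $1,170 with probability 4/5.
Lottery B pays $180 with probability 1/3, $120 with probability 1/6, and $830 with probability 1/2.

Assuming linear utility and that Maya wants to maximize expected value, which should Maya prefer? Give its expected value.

Lottery A ($956)

Lottery A = 1/5 × 100 + 4/5 × 1170 = 20 + 936 = 956
Lottery B = 1/3 × 180 + 1/6 × 120 + 1/2 × 830 = 60 + 20 + 415 = 495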